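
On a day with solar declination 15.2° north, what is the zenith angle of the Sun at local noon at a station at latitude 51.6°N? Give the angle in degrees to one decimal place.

At local solar noon the hour angle is zero, so the zenith angle is |φ − δ| = |51.6° − (15.2°)| = 36.4°.

36.4°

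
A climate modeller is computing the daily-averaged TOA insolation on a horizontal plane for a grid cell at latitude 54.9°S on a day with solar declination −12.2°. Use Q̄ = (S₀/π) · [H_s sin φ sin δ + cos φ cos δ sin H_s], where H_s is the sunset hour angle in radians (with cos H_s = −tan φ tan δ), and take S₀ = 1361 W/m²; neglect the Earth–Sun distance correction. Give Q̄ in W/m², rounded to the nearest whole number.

373 W/m²

cos H_s = −tan(-54.9°) · tan(-12.2°) = -0.3076, so H_s = arccos(-0.3076) = 107.91°. In radians, H_s = 1.8834.
H_s sin φ sin δ = 1.8834 × -0.8181 × -0.2113 = 0.3256.
cos φ cos δ sin H_s = 0.5750 × 0.9774 × 0.9515 = 0.5347.
Q̄ = (1361/π) × (0.3256 + 0.5347) = 433.22 × 0.8603 = 372.70 W/m².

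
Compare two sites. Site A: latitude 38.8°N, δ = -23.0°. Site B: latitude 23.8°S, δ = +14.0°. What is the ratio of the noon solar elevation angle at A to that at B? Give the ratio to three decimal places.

0.540

A: 90° − |38.8 − (-23.0)| = 28.20°.
B: 90° − |-23.8 − (14.0)| = 52.20°.
Ratio A/B = 28.2000 / 52.2000 = 0.5402.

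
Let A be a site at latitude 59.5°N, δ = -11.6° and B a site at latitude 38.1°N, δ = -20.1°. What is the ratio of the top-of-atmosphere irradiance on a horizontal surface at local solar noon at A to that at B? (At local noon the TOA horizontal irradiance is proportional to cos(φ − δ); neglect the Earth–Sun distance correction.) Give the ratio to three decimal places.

A: cos θ_z = cos(59.5° − (-11.6°)) = 0.3239.
B: cos θ_z = cos(38.1° − (-20.1°)) = 0.5270.
Ratio A/B = 0.3239 / 0.5270 = 0.6146.

0.615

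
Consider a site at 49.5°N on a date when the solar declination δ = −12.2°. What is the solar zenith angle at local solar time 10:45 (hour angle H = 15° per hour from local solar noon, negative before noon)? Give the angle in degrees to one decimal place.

Hour angle H = 15° × (10.75 − 12) = -18.75°.
cos θ_z = sin φ sin δ + cos φ cos δ cos H = (0.7604)(-0.2113) + (0.6494)(0.9774)(0.9469) = 0.4403.
θ_z = arccos(0.4403) = 63.88°.

63.9°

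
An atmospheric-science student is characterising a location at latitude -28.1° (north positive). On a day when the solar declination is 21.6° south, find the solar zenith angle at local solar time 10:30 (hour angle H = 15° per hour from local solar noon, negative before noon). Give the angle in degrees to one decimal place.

Hour angle H = 15° × (10.5 − 12) = -22.50°.
cos θ_z = sin(-28.1°) sin(-21.6°) + cos(-28.1°) cos(-21.6°) cos(-22.50°) = 0.1734 + 0.7577 = 0.9311.
θ_z = arccos(0.9311) = 21.39°.

21.4°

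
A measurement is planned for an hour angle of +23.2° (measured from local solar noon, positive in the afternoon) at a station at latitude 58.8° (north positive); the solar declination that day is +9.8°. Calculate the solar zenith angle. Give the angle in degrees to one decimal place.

52.1°

cos θ_z = sin φ sin δ + cos φ cos δ cos H = (0.8554)(0.1702) + (0.5180)(0.9854)(0.9191) = 0.6147.
θ_z = arccos(0.6147) = 52.07°.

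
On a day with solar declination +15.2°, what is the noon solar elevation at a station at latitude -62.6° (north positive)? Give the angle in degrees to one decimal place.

At local solar noon the hour angle is zero, so the elevation is 90° − |φ − δ| = 90° − |-62.6° − (15.2°)| = 90° − 77.8° = 12.2°.

12.2°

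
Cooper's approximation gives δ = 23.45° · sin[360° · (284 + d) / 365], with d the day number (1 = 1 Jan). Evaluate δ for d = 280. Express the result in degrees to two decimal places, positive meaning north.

360 × (284 + 280) / 365 = 556.274°; sin(556.274°) = -0.2802.
δ = 23.45 × -0.2802 = -6.571° ≈ -6.57°.

-6.57°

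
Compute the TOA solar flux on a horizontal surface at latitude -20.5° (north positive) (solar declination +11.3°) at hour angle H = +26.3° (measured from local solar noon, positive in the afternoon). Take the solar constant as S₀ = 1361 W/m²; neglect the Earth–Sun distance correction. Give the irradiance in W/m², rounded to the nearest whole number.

cos θ_z = sin(-20.5°) sin(11.3°) + cos(-20.5°) cos(11.3°) cos(26.30°) = -0.0686 + 0.8234 = 0.7548.
Top-of-atmosphere irradiance = S₀ cos θ_z = 1361 × 0.7548 = 1027.28 W/m².

1027 W/m²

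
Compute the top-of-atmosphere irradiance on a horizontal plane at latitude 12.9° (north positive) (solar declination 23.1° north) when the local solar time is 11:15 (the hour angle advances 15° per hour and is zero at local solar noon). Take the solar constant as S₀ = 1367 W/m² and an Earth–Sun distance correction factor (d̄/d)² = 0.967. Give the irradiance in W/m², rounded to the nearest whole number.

Hour angle H = 15° × (11.25 − 12) = -11.25°.
cos θ_z = sin(12.9°) sin(23.1°) + cos(12.9°) cos(23.1°) cos(-11.25°) = 0.0876 + 0.8794 = 0.9670.
Top-of-atmosphere irradiance = S₀ (d̄/d)² cos θ_z = 1367 × 0.967 × 0.9670 = 1278.27 W/m².

1278 W/m²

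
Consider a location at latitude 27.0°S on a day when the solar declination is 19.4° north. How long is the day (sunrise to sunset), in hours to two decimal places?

The sunset hour angle satisfies cos H_s = −tan φ tan δ = 0.1794, giving H_s = 79.67°.
Day length = 2 H_s / 15° h⁻¹ = 159.34° / 15 = 10.623 h.

10.62 hours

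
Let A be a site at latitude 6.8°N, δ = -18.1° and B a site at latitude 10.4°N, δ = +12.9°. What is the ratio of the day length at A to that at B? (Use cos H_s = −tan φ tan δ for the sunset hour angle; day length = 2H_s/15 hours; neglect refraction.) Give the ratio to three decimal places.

0.950

A: H_s = arccos(−tan 6.8° · tan -18.1°) = 87.77°, so 2H_s/15 = 11.7027 h.
B: H_s = arccos(−tan 10.4° · tan 12.9°) = 92.41°, so 2H_s/15 = 12.3213 h.
Ratio A/B = 11.7027 / 12.3213 = 0.9498.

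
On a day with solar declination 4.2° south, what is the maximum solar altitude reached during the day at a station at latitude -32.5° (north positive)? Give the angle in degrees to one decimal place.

61.7°

At local solar noon the hour angle is zero, so the elevation is 90° − |φ − δ| = 90° − |-32.5° − (-4.2°)| = 90° − 28.3° = 61.7°.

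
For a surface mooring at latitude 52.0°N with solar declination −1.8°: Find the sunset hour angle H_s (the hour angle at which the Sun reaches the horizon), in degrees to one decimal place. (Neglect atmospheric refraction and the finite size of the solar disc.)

87.7°

−tan φ tan δ = −(1.2799)(-0.0314) = 0.0402; H_s = arccos(0.0402) = 87.70°.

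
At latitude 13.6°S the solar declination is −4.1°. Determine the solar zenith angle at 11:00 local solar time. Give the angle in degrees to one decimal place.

Hour angle H = 15° × (11 − 12) = -15.00°.
cos θ_z = sin φ sin δ + cos φ cos δ cos H = (-0.2351)(-0.0715) + (0.9720)(0.9974)(0.9659) = 0.9532.
θ_z = arccos(0.9532) = 17.60°.

17.6°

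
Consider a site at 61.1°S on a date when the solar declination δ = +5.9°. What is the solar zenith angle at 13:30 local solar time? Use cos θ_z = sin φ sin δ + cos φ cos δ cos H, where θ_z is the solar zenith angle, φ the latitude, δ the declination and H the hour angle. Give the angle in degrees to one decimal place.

69.3°

Hour angle H = 15° × (13.5 − 12) = 22.50°.
With φ = -61.1°, δ = 5.9°, H = 22.50°: sin φ sin δ = -0.0900, cos φ cos δ cos H = 0.4441, so cos θ_z = 0.3541.
θ_z = arccos(0.3541) = 69.26°.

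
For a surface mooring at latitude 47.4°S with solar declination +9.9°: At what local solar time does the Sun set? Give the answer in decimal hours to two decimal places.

17.27 h

−tan φ tan δ = −(-1.0875)(0.1745) = 0.1898; H_s = arccos(0.1898) = 79.06°.
Sunset is at 12 + H_s/15 = 12 + 5.271 = 17.271 h local solar time.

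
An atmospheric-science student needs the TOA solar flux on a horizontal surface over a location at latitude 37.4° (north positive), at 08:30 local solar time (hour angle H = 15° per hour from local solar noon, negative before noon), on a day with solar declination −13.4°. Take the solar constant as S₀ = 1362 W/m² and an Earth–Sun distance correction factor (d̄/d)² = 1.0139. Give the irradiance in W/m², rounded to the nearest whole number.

455 W/m²

Hour angle H = 15° × (8.5 − 12) = -52.50°.
cos θ_z = sin(37.4°) sin(-13.4°) + cos(37.4°) cos(-13.4°) cos(-52.50°) = -0.1408 + 0.4704 = 0.3296.
Top-of-atmosphere irradiance = S₀ (d̄/d)² cos θ_z = 1362 × 1.0139 × 0.3296 = 455.16 W/m².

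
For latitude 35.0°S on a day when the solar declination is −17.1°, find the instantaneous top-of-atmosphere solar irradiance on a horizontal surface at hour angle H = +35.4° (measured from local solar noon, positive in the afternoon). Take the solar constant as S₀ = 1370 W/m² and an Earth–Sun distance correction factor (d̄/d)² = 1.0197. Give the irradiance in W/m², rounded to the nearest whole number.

1127 W/m²

cos θ_z = sin(-35.0°) sin(-17.1°) + cos(-35.0°) cos(-17.1°) cos(35.40°) = 0.1687 + 0.6382 = 0.8069.
Top-of-atmosphere irradiance = S₀ (d̄/d)² cos θ_z = 1370 × 1.0197 × 0.8069 = 1127.23 W/m².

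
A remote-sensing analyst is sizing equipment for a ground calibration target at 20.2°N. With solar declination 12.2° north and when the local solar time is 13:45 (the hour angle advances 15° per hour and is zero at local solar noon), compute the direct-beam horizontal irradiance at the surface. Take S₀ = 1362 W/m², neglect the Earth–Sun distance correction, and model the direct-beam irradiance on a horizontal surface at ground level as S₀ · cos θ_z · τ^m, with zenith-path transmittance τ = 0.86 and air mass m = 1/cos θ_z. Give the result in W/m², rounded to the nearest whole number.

Hour angle H = 15° × (13.75 − 12) = 26.25°.
cos θ_z = sin(20.2°) sin(12.2°) + cos(20.2°) cos(12.2°) cos(26.25°) = 0.0730 + 0.8227 = 0.8957.
Air mass m = 1/cos θ_z = 1/0.8957 = 1.116; τ^m = 0.86^1.116 = 0.8451.
Surface direct beam = 1362 × 0.8957 × 0.8451 = 1030.97 W/m².

1031 W/m²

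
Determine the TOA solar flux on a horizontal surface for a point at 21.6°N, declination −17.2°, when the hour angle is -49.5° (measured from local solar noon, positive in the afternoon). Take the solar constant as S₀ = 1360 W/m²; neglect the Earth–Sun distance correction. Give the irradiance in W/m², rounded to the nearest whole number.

With φ = 21.6°, δ = -17.2°, H = -49.50°: sin φ sin δ = -0.1089, cos φ cos δ cos H = 0.5768, so cos θ_z = 0.4679.
Top-of-atmosphere irradiance = S₀ cos θ_z = 1360 × 0.4679 = 636.34 W/m².

636 W/m²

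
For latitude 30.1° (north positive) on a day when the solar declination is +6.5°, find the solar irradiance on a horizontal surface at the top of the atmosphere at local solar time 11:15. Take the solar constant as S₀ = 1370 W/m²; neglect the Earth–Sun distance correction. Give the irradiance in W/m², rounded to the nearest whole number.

Hour angle H = 15° × (11.25 − 12) = -11.25°.
cos θ_z = sin φ sin δ + cos φ cos δ cos H = (0.5015)(0.1132) + (0.8652)(0.9936)(0.9808) = 0.8999.
Top-of-atmosphere irradiance = S₀ cos θ_z = 1370 × 0.8999 = 1232.86 W/m².

1233 W/m²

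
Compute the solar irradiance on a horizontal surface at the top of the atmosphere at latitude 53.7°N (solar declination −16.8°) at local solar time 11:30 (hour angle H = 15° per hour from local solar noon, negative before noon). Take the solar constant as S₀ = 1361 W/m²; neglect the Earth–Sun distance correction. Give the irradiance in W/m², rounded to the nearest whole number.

Hour angle H = 15° × (11.5 − 12) = -7.50°.
cos θ_z = sin φ sin δ + cos φ cos δ cos H = (0.8059)(-0.2890) + (0.5920)(0.9573)(0.9914) = 0.3289.
Top-of-atmosphere irradiance = S₀ cos θ_z = 1361 × 0.3289 = 447.63 W/m².

448 W/m²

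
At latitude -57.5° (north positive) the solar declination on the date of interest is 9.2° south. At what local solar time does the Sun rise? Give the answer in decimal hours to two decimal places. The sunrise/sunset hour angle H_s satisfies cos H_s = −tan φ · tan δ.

5.02 h

The sunset hour angle satisfies cos H_s = −tan φ tan δ = -0.2542, giving H_s = 104.73°.
Sunrise is at 12 − H_s/15 = 12 − 6.982 = 5.018 h local solar time.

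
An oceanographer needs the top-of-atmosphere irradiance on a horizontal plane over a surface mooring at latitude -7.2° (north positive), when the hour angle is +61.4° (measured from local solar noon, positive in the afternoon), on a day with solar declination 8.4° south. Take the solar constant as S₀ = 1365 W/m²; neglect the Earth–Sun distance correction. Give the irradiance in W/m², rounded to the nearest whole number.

With φ = -7.2°, δ = -8.4°, H = 61.40°: sin φ sin δ = 0.0183, cos φ cos δ cos H = 0.4698, so cos θ_z = 0.4881.
Top-of-atmosphere irradiance = S₀ cos θ_z = 1365 × 0.4881 = 666.26 W/m².

666 W/m²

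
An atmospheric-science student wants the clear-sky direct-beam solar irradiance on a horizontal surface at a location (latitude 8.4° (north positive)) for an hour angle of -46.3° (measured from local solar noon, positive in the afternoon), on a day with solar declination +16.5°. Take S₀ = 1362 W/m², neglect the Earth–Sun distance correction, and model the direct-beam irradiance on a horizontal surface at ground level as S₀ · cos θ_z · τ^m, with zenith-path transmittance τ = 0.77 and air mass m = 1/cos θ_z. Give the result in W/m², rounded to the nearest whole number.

652 W/m²

cos θ_z = sin φ sin δ + cos φ cos δ cos H = (0.1461)(0.2840) + (0.9893)(0.9588)(0.6909) = 0.6968.
Air mass m = 1/cos θ_z = 1/0.6968 = 1.435; τ^m = 0.77^1.435 = 0.6872.
Surface direct beam = 1362 × 0.6968 × 0.6872 = 652.18 W/m².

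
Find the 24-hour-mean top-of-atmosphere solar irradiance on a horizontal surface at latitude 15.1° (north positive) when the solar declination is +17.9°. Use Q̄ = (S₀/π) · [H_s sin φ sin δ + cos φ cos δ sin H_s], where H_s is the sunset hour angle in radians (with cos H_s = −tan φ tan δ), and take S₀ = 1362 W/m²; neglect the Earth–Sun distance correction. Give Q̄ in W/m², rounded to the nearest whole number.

454 W/m²

The sunset hour angle satisfies cos H_s = −tan φ tan δ = -0.0871, giving H_s = 95.00°. In radians, H_s = 1.6581.
H_s sin φ sin δ = 1.6581 × 0.2605 × 0.3074 = 0.1328.
cos φ cos δ sin H_s = 0.9655 × 0.9516 × 0.9962 = 0.9153.
Q̄ = (1362/π) × (0.1328 + 0.9153) = 433.54 × 1.0481 = 454.39 W/m².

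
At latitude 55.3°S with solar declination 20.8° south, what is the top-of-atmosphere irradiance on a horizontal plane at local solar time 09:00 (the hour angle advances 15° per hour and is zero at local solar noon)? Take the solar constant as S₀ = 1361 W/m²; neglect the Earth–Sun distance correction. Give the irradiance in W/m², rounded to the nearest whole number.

Hour angle H = 15° × (9 − 12) = -45.00°.
cos θ_z = sin(-55.3°) sin(-20.8°) + cos(-55.3°) cos(-20.8°) cos(-45.00°) = 0.2919 + 0.3763 = 0.6682.
Top-of-atmosphere irradiance = S₀ cos θ_z = 1361 × 0.6682 = 909.42 W/m².

909 W/m²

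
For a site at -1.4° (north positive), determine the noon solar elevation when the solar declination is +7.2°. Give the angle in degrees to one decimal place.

81.4°

At local solar noon the hour angle is zero, so the elevation is 90° − |φ − δ| = 90° − |-1.4° − (7.2°)| = 90° − 8.6° = 81.4°.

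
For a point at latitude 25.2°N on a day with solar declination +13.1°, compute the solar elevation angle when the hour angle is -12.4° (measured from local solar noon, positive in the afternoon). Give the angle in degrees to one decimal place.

With φ = 25.2°, δ = 13.1°, H = -12.40°: sin φ sin δ = 0.0965, cos φ cos δ cos H = 0.8607, so cos θ_z = 0.9572.
θ_z = arccos(0.9572) = 16.82°, so the elevation is 90° − 16.82° = 73.18°.

73.2°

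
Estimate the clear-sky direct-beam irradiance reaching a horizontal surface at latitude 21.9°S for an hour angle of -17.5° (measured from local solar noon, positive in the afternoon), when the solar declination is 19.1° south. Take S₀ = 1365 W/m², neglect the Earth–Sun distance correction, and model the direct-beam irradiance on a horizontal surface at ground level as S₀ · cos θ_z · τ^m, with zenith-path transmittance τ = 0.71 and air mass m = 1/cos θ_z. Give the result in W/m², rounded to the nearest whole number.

With φ = -21.9°, δ = -19.1°, H = -17.50°: sin φ sin δ = 0.1220, cos φ cos δ cos H = 0.8362, so cos θ_z = 0.9582.
Air mass m = 1/cos θ_z = 1/0.9582 = 1.044; τ^m = 0.71^1.044 = 0.6994.
Surface direct beam = 1365 × 0.9582 × 0.6994 = 914.78 W/m².

915 W/m²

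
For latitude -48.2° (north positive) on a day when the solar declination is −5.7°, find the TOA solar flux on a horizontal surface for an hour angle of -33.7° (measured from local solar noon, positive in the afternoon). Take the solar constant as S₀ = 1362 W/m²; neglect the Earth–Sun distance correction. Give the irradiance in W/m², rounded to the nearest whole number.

852 W/m²

With φ = -48.2°, δ = -5.7°, H = -33.70°: sin φ sin δ = 0.0740, cos φ cos δ cos H = 0.5518, so cos θ_z = 0.6258.
Top-of-atmosphere irradiance = S₀ cos θ_z = 1362 × 0.6258 = 852.34 W/m².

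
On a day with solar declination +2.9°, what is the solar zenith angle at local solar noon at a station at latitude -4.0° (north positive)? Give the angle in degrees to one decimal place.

6.9°

At local solar noon the hour angle is zero, so the zenith angle is |φ − δ| = |-4.0° − (2.9°)| = 6.9°.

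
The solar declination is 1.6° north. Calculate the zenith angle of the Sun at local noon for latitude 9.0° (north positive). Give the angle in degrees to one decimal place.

7.4°

At local solar noon the hour angle is zero, so the zenith angle is |φ − δ| = |9.0° − (1.6°)| = 7.4°.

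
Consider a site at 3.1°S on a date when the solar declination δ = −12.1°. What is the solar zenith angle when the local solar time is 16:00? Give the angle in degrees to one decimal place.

Hour angle H = 15° × (16 − 12) = 60.00°.
cos θ_z = sin φ sin δ + cos φ cos δ cos H = (-0.0541)(-0.2096) + (0.9985)(0.9778)(0.5000) = 0.4995.
θ_z = arccos(0.4995) = 60.03°.

60.0°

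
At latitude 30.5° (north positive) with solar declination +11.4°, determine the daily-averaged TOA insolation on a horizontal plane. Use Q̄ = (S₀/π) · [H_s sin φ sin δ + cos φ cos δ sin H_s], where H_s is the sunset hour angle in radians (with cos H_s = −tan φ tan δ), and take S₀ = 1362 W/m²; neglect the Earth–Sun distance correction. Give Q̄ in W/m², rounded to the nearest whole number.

cos H_s = −tan(30.5°) · tan(11.4°) = -0.1188, so H_s = arccos(-0.1188) = 96.82°. In radians, H_s = 1.6898.
H_s sin φ sin δ = 1.6898 × 0.5075 × 0.1977 = 0.1695.
cos φ cos δ sin H_s = 0.8616 × 0.9803 × 0.9929 = 0.8386.
Q̄ = (1362/π) × (0.1695 + 0.8386) = 433.54 × 1.0081 = 437.05 W/m².

437 W/m²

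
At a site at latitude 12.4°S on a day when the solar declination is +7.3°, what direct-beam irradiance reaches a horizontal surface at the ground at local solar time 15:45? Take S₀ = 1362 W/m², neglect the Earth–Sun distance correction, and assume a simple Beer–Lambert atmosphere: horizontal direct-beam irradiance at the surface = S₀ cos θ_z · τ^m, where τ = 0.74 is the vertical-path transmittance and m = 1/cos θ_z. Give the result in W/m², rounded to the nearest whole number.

386 W/m²

Hour angle H = 15° × (15.75 − 12) = 56.25°.
With φ = -12.4°, δ = 7.3°, H = 56.25°: sin φ sin δ = -0.0273, cos φ cos δ cos H = 0.5382, so cos θ_z = 0.5109.
Air mass m = 1/cos θ_z = 1/0.5109 = 1.957; τ^m = 0.74^1.957 = 0.5547.
Surface direct beam = 1362 × 0.5109 × 0.5547 = 385.99 W/m².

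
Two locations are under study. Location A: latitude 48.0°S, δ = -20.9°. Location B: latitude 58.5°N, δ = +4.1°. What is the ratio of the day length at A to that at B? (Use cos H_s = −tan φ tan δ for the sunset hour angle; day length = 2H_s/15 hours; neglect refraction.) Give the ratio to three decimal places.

A: H_s = arccos(−tan -48.0° · tan -20.9°) = 115.09°, so 2H_s/15 = 15.3453 h.
B: H_s = arccos(−tan 58.5° · tan 4.1°) = 96.72°, so 2H_s/15 = 12.8960 h.
Ratio A/B = 15.3453 / 12.8960 = 1.1899.

1.190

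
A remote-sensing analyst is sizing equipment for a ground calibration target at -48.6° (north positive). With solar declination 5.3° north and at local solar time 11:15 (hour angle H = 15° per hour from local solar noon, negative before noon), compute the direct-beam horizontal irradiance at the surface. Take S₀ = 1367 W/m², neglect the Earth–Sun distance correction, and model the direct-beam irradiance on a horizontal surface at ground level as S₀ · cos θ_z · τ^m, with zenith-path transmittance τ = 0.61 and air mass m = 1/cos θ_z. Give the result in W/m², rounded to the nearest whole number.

Hour angle H = 15° × (11.25 − 12) = -11.25°.
With φ = -48.6°, δ = 5.3°, H = -11.25°: sin φ sin δ = -0.0693, cos φ cos δ cos H = 0.6458, so cos θ_z = 0.5765.
Air mass m = 1/cos θ_z = 1/0.5765 = 1.735; τ^m = 0.61^1.735 = 0.4242.
Surface direct beam = 1367 × 0.5765 × 0.4242 = 334.30 W/m².

334 W/m²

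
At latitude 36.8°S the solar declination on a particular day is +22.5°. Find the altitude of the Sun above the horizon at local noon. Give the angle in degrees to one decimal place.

30.7°

At local solar noon the hour angle is zero, so the elevation is 90° − |φ − δ| = 90° − |-36.8° − (22.5°)| = 90° − 59.3° = 30.7°.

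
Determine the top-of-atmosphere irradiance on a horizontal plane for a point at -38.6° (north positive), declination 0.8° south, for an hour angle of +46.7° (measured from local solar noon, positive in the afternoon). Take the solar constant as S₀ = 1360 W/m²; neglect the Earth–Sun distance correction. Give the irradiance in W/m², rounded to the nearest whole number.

741 W/m²

cos θ_z = sin(-38.6°) sin(-0.8°) + cos(-38.6°) cos(-0.8°) cos(46.70°) = 0.0087 + 0.5359 = 0.5446.
Top-of-atmosphere irradiance = S₀ cos θ_z = 1360 × 0.5446 = 740.66 W/m².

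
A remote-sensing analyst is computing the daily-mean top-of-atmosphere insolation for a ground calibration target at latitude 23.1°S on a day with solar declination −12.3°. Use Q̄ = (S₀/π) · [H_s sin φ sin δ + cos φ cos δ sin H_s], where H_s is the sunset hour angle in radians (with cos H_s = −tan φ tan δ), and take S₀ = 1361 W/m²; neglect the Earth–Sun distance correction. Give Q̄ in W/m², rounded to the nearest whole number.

448 W/m²

cos H_s = −tan(-23.1°) · tan(-12.3°) = -0.0930, so H_s = arccos(-0.0930) = 95.34°. In radians, H_s = 1.6640.
H_s sin φ sin δ = 1.6640 × -0.3923 × -0.2130 = 0.1390.
cos φ cos δ sin H_s = 0.9198 × 0.9770 × 0.9957 = 0.8948.
Q̄ = (1361/π) × (0.1390 + 0.8948) = 433.22 × 1.0338 = 447.86 W/m².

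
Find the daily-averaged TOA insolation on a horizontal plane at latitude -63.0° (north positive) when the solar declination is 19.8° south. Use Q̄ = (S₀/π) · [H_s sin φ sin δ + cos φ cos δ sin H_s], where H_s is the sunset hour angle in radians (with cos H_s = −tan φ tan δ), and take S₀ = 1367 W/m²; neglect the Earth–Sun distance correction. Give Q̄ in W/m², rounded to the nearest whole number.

cos H_s = −tan(-63.0°) · tan(-19.8°) = -0.7066, so H_s = arccos(-0.7066) = 134.96°. In radians, H_s = 2.3555.
H_s sin φ sin δ = 2.3555 × -0.8910 × -0.3387 = 0.7108.
cos φ cos δ sin H_s = 0.4540 × 0.9409 × 0.7076 = 0.3023.
Q̄ = (1367/π) × (0.7108 + 0.3023) = 435.13 × 1.0131 = 440.83 W/m².

441 W/m²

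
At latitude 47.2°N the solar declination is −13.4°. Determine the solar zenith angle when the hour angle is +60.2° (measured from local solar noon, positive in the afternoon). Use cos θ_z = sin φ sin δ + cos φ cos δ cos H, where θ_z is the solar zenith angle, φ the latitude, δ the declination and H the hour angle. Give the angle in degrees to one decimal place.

80.9°

cos θ_z = sin(47.2°) sin(-13.4°) + cos(47.2°) cos(-13.4°) cos(60.20°) = -0.1700 + 0.3285 = 0.1585.
θ_z = arccos(0.1585) = 80.88°.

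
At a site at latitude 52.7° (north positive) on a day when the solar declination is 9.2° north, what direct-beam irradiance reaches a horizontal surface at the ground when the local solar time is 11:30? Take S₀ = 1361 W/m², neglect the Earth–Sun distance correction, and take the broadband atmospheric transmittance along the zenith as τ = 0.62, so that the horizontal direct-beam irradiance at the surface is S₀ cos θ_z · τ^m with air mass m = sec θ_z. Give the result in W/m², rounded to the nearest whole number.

505 W/m²

Hour angle H = 15° × (11.5 − 12) = -7.50°.
With φ = 52.7°, δ = 9.2°, H = -7.50°: sin φ sin δ = 0.1272, cos φ cos δ cos H = 0.5931, so cos θ_z = 0.7203.
Air mass m = 1/cos θ_z = 1/0.7203 = 1.388; τ^m = 0.62^1.388 = 0.5150.
Surface direct beam = 1361 × 0.7203 × 0.5150 = 504.87 W/m².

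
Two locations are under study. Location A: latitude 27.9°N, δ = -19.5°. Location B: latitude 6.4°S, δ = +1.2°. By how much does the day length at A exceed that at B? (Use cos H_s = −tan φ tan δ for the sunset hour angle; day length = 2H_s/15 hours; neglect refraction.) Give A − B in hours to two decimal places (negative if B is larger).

A: H_s = arccos(−tan 27.9° · tan -19.5°) = 79.19°, so 2H_s/15 = 10.5587 h.
B: H_s = arccos(−tan -6.4° · tan 1.2°) = 89.87°, so 2H_s/15 = 11.9827 h.
A − B = 10.5587 − 11.9827 = -1.4240 h.

-1.42 h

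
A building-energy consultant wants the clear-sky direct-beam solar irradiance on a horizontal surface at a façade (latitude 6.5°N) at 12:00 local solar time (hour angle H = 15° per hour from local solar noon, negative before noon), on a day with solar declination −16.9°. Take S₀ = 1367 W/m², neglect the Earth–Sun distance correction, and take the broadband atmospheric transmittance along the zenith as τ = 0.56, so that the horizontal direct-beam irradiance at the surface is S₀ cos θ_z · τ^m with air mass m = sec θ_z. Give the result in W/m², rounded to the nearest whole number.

667 W/m²

Hour angle H = 15° × (12 − 12) = 0.00°.
cos θ_z = sin φ sin δ + cos φ cos δ cos H = (0.1132)(-0.2907) + (0.9936)(0.9568)(1.0000) = 0.9178.
Air mass m = 1/cos θ_z = 1/0.9178 = 1.090; τ^m = 0.56^1.090 = 0.5315.
Surface direct beam = 1367 × 0.9178 × 0.5315 = 666.84 W/m².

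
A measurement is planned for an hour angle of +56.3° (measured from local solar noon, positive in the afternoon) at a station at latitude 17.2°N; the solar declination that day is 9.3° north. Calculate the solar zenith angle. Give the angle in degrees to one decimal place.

With φ = 17.2°, δ = 9.3°, H = 56.30°: sin φ sin δ = 0.0478, cos φ cos δ cos H = 0.5231, so cos θ_z = 0.5709.
θ_z = arccos(0.5709) = 55.19°.

55.2°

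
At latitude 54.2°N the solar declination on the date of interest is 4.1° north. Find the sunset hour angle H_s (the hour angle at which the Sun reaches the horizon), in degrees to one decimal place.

The sunset hour angle satisfies cos H_s = −tan φ tan δ = -0.0994, giving H_s = 95.70°.

95.7°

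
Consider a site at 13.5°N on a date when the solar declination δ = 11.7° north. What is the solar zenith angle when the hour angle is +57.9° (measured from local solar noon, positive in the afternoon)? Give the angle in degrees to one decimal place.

56.4°

cos θ_z = sin(13.5°) sin(11.7°) + cos(13.5°) cos(11.7°) cos(57.90°) = 0.0473 + 0.5060 = 0.5533.
θ_z = arccos(0.5533) = 56.41°.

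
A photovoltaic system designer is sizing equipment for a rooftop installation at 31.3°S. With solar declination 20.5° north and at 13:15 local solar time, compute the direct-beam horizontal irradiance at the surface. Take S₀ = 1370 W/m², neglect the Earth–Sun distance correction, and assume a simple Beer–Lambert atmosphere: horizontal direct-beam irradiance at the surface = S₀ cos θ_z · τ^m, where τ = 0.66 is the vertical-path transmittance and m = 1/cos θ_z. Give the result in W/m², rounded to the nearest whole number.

Hour angle H = 15° × (13.25 − 12) = 18.75°.
cos θ_z = sin φ sin δ + cos φ cos δ cos H = (-0.5195)(0.3502) + (0.8545)(0.9367)(0.9469) = 0.5760.
Air mass m = 1/cos θ_z = 1/0.5760 = 1.736; τ^m = 0.66^1.736 = 0.4861.
Surface direct beam = 1370 × 0.5760 × 0.4861 = 383.59 W/m².

384 W/m²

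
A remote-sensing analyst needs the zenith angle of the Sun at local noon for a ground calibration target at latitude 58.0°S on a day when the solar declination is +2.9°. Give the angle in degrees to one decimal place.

At local solar noon the hour angle is zero, so the zenith angle is |φ − δ| = |-58.0° − (2.9°)| = 60.9°.

60.9°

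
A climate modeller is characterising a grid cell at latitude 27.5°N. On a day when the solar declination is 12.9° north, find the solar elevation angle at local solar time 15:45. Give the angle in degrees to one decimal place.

Hour angle H = 15° × (15.75 − 12) = 56.25°.
With φ = 27.5°, δ = 12.9°, H = 56.25°: sin φ sin δ = 0.1031, cos φ cos δ cos H = 0.4804, so cos θ_z = 0.5835.
θ_z = arccos(0.5835) = 54.30°, so the elevation is 90° − 54.30° = 35.70°.

35.7°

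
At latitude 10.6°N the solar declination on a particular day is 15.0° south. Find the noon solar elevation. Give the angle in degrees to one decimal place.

At local solar noon the hour angle is zero, so the elevation is 90° − |φ − δ| = 90° − |10.6° − (-15.0°)| = 90° − 25.6° = 64.4°.

64.4°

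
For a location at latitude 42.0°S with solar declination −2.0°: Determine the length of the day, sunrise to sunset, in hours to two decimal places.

12.24 hours

−tan φ tan δ = −(-0.9004)(-0.0349) = -0.0314; H_s = arccos(-0.0314) = 91.80°.
Day length = 2 H_s / 15° h⁻¹ = 183.60° / 15 = 12.240 h.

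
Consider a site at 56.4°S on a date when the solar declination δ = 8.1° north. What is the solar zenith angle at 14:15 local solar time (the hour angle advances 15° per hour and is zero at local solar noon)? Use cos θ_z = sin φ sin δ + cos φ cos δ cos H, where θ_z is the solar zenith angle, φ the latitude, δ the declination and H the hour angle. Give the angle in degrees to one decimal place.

Hour angle H = 15° × (14.25 − 12) = 33.75°.
cos θ_z = sin φ sin δ + cos φ cos δ cos H = (-0.8329)(0.1409) + (0.5534)(0.9900)(0.8315) = 0.3382.
θ_z = arccos(0.3382) = 70.23°.

70.2°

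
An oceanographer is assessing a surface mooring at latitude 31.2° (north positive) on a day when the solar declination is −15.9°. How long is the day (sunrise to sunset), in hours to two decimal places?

10.68 hours

cos H_s = −tan(31.2°) · tan(-15.9°) = 0.1725, so H_s = arccos(0.1725) = 80.07°.
Day length = 2 H_s / 15° h⁻¹ = 160.14° / 15 = 10.676 h.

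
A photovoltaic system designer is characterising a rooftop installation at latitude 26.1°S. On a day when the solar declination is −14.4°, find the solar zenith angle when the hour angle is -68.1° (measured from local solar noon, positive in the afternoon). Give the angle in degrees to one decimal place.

64.3°

cos θ_z = sin(-26.1°) sin(-14.4°) + cos(-26.1°) cos(-14.4°) cos(-68.10°) = 0.1094 + 0.3244 = 0.4338.
θ_z = arccos(0.4338) = 64.29°.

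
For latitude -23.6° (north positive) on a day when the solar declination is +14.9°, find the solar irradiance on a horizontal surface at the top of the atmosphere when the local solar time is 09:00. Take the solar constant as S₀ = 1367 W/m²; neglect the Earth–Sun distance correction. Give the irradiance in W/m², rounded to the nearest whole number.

715 W/m²

Hour angle H = 15° × (9 − 12) = -45.00°.
cos θ_z = sin φ sin δ + cos φ cos δ cos H = (-0.4003)(0.2571) + (0.9164)(0.9664)(0.7071) = 0.5233.
Top-of-atmosphere irradiance = S₀ cos θ_z = 1367 × 0.5233 = 715.35 W/m².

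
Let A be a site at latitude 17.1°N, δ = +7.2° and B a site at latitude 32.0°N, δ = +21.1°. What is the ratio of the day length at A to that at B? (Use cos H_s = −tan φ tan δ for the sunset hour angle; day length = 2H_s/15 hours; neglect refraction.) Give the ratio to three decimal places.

0.887

A: H_s = arccos(−tan 17.1° · tan 7.2°) = 92.23°, so 2H_s/15 = 12.2973 h.
B: H_s = arccos(−tan 32.0° · tan 21.1°) = 103.95°, so 2H_s/15 = 13.8600 h.
Ratio A/B = 12.2973 / 13.8600 = 0.8873.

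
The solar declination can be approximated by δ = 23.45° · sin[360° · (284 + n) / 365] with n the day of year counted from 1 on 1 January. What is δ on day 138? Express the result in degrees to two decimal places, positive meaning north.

+19.49°

360 × (284 + 138) / 365 = 416.219°; sin(416.219°) = 0.8312.
δ = 23.45 × 0.8312 = 19.492° ≈ +19.49°.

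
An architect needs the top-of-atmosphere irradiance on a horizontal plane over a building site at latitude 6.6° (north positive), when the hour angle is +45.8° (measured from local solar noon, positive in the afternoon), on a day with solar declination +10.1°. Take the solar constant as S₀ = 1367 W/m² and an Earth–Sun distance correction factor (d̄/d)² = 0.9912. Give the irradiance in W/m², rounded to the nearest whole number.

951 W/m²

cos θ_z = sin(6.6°) sin(10.1°) + cos(6.6°) cos(10.1°) cos(45.80°) = 0.0202 + 0.6818 = 0.7020.
Top-of-atmosphere irradiance = S₀ (d̄/d)² cos θ_z = 1367 × 0.9912 × 0.7020 = 951.19 W/m².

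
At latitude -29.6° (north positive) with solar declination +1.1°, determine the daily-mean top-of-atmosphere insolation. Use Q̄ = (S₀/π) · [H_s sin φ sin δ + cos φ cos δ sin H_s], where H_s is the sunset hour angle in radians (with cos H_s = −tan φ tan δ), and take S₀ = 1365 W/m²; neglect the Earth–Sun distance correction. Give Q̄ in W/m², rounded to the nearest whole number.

−tan φ tan δ = −(-0.5681)(0.0192) = 0.0109; H_s = arccos(0.0109) = 89.38°. In radians, H_s = 1.5600.
H_s sin φ sin δ = 1.5600 × -0.4939 × 0.0192 = -0.0148.
cos φ cos δ sin H_s = 0.8695 × 0.9998 × 0.9999 = 0.8692.
Q̄ = (1365/π) × (-0.0148 + 0.8692) = 434.49 × 0.8544 = 371.23 W/m².

371 W/m²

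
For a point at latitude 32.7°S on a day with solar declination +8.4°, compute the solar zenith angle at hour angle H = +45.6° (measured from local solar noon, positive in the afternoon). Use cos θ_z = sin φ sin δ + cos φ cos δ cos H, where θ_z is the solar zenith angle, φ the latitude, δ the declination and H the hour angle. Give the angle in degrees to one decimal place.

cos θ_z = sin(-32.7°) sin(8.4°) + cos(-32.7°) cos(8.4°) cos(45.60°) = -0.0789 + 0.5825 = 0.5036.
θ_z = arccos(0.5036) = 59.76°.

59.8°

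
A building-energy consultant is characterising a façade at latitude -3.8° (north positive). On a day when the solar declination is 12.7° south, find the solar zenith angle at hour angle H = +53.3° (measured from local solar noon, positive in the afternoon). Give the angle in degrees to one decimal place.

cos θ_z = sin(-3.8°) sin(-12.7°) + cos(-3.8°) cos(-12.7°) cos(53.30°) = 0.0146 + 0.5817 = 0.5963.
θ_z = arccos(0.5963) = 53.39°.

53.4°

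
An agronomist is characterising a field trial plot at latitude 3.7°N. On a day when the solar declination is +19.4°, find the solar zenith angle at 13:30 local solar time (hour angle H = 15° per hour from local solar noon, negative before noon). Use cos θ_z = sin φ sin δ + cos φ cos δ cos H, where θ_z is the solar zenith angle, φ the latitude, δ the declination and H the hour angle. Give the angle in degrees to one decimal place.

27.0°

Hour angle H = 15° × (13.5 − 12) = 22.50°.
cos θ_z = sin φ sin δ + cos φ cos δ cos H = (0.0645)(0.3322) + (0.9979)(0.9432)(0.9239) = 0.8910.
θ_z = arccos(0.8910) = 27.00°.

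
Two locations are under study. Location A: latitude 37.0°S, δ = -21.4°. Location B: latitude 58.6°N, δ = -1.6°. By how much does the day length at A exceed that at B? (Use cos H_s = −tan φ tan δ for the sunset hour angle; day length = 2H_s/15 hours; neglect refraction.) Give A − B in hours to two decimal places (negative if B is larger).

A: H_s = arccos(−tan -37.0° · tan -21.4°) = 107.18°, so 2H_s/15 = 14.2907 h.
B: H_s = arccos(−tan 58.6° · tan -1.6°) = 87.38°, so 2H_s/15 = 11.6507 h.
A − B = 14.2907 − 11.6507 = 2.6400 h.

+2.64 h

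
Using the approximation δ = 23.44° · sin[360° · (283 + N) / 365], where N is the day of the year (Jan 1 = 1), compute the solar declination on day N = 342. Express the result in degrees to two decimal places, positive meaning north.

360 × (283 + 342) / 365 = 616.438°; sin(616.438°) = -0.9721.
δ = 23.44 × -0.9721 = -22.786° ≈ -22.79°.

-22.79°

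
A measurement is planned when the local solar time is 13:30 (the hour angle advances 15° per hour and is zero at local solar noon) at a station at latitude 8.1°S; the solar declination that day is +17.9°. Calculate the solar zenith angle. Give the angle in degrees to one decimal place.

Hour angle H = 15° × (13.5 − 12) = 22.50°.
With φ = -8.1°, δ = 17.9°, H = 22.50°: sin φ sin δ = -0.0433, cos φ cos δ cos H = 0.8704, so cos θ_z = 0.8271.
θ_z = arccos(0.8271) = 34.20°.

34.2°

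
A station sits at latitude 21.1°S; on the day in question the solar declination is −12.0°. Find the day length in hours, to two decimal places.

12.63 hours

−tan φ tan δ = −(-0.3859)(-0.2126) = -0.0820; H_s = arccos(-0.0820) = 94.70°.
Day length = 2 H_s / 15° h⁻¹ = 189.40° / 15 = 12.627 h.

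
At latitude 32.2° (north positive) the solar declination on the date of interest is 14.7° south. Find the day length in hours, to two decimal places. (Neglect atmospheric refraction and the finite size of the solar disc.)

−tan φ tan δ = −(0.6297)(-0.2623) = 0.1652; H_s = arccos(0.1652) = 80.49°.
Day length = 2 H_s / 15° h⁻¹ = 160.98° / 15 = 10.732 h.

10.73 hours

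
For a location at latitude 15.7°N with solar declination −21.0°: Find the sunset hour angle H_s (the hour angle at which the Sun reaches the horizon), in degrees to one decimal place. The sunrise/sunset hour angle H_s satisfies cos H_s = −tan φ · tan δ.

The sunset hour angle satisfies cos H_s = −tan φ tan δ = 0.1079, giving H_s = 83.81°.

83.8°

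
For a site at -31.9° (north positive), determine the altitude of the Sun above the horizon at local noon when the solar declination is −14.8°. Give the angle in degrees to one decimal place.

At local solar noon the hour angle is zero, so the elevation is 90° − |φ − δ| = 90° − |-31.9° − (-14.8°)| = 90° − 17.1° = 72.9°.

72.9°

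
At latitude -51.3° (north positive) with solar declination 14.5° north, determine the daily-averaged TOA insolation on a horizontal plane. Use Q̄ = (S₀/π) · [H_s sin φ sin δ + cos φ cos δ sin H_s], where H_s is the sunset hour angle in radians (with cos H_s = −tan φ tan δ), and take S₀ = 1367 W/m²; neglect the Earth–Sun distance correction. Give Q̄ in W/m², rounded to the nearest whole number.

144 W/m²

−tan φ tan δ = −(-1.2482)(0.2586) = 0.3228; H_s = arccos(0.3228) = 71.17°. In radians, H_s = 1.2422.
H_s sin φ sin δ = 1.2422 × -0.7804 × 0.2504 = -0.2427.
cos φ cos δ sin H_s = 0.6252 × 0.9681 × 0.9465 = 0.5729.
Q̄ = (1367/π) × (-0.2427 + 0.5729) = 435.13 × 0.3302 = 143.68 W/m².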